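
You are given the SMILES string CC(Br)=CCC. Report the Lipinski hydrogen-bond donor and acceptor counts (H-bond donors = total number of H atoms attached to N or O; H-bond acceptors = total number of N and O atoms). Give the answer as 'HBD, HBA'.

Donors: find every N or O and count the H atoms it carries.
  (no N or O atoms present)
Lipinski HBD = 0.
Acceptors: N atoms = 0, O atoms = 0 → HBA = 0.

0, 0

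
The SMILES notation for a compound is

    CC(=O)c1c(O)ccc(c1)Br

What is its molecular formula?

C8H7BrO2

Walk through each heavy atom and fill implicit hydrogens from standard valence (C 4, N 3, O 2, S 2, halogen 1); for lowercase aromatic atoms, an aromatic c carries 1 H when it has two neighbours and 0 H with three, and aromatic n carries 0 H:
  atom 1: C, bond orders sum to 1 (valence 4) → 3 H
  atom 2: C, bond orders sum to 4 (valence 4) → 0 H
  atom 3: O, bond orders sum to 2 (valence 2) → 0 H
  atom 4: aromatic c, 3 neighbours → 0 H
  atom 5: aromatic c, 3 neighbours → 0 H
  atom 6: O, bond orders sum to 1 (valence 2) → 1 H
  atom 7: aromatic c, 2 neighbours → 1 H
  atom 8: aromatic c, 2 neighbours → 1 H
  atom 9: aromatic c, 3 neighbours → 0 H
  atom 10: aromatic c, 2 neighbours → 1 H
  atom 11: Br (halogen, monovalent) → 0 H
Totals → C:8, H:7, Br:1, O:2.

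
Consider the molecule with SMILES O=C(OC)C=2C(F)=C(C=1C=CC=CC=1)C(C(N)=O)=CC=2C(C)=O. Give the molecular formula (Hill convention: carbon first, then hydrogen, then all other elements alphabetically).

Walk through each heavy atom and fill implicit hydrogens from standard valence (C 4, N 3, O 2, S 2, halogen 1):
  atom 1: O, bond orders sum to 2 (valence 2) → 0 H
  atom 2: C, bond orders sum to 4 (valence 4) → 0 H
  atom 3: O, bond orders sum to 2 (valence 2) → 0 H
  atom 4: C, bond orders sum to 1 (valence 4) → 3 H
  atom 5: C, bond orders sum to 4 (valence 4) → 0 H
  atom 6: C, bond orders sum to 4 (valence 4) → 0 H
  atom 7: F (halogen, monovalent) → 0 H
  atom 8: C, bond orders sum to 4 (valence 4) → 0 H
  atom 9: C, bond orders sum to 4 (valence 4) → 0 H
  atom 10: C, bond orders sum to 3 (valence 4) → 1 H
  atom 11: C, bond orders sum to 3 (valence 4) → 1 H
  atom 12: C, bond orders sum to 3 (valence 4) → 1 H
  atom 13: C, bond orders sum to 3 (valence 4) → 1 H
  atom 14: C, bond orders sum to 3 (valence 4) → 1 H
  atom 15: C, bond orders sum to 4 (valence 4) → 0 H
  atom 16: C, bond orders sum to 4 (valence 4) → 0 H
  atom 17: N, bond orders sum to 1 (valence 3) → 2 H
  atom 18: O, bond orders sum to 2 (valence 2) → 0 H
  atom 19: C, bond orders sum to 3 (valence 4) → 1 H
  atom 20: C, bond orders sum to 4 (valence 4) → 0 H
  atom 21: C, bond orders sum to 4 (valence 4) → 0 H
  atom 22: C, bond orders sum to 1 (valence 4) → 3 H
  atom 23: O, bond orders sum to 2 (valence 2) → 0 H
Totals → C:17, H:14, F:1, N:1, O:4.
In Hill order: C17H14FNO4.

C17H14FNO4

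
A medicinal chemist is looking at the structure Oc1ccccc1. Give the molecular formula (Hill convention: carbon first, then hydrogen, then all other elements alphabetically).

Walk through each heavy atom and fill implicit hydrogens from standard valence (C 4, N 3, O 2, S 2, halogen 1); for lowercase aromatic atoms, an aromatic c carries 1 H when it has two neighbours and 0 H with three, and aromatic n carries 0 H:
  atom 1: O, bond orders sum to 1 (valence 2) → 1 H
  atom 2: aromatic c, 3 neighbours → 0 H
  atom 3: aromatic c, 2 neighbours → 1 H
  atom 4: aromatic c, 2 neighbours → 1 H
  atom 5: aromatic c, 2 neighbours → 1 H
  atom 6: aromatic c, 2 neighbours → 1 H
  atom 7: aromatic c, 2 neighbours → 1 H
Totals → C:6, H:6, O:1.

C6H6O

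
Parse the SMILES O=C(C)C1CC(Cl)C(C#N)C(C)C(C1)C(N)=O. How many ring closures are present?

In SMILES, each pair of matching ring-closure digits denotes one ring-closing bond; the number of such bonds equals the number of independent rings.
Ring-closure bonds here: 1.

1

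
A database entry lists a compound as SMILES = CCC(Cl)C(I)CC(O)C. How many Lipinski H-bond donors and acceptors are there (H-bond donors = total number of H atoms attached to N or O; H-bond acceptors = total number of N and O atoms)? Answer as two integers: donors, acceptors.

1, 1

Donors: find every N or O and count the H atoms it carries.
  atom 9 (O): bond orders sum to 1 → 1 H
Lipinski HBD = 1.
Acceptors: N atoms = 0, O atoms = 1 → HBA = 1.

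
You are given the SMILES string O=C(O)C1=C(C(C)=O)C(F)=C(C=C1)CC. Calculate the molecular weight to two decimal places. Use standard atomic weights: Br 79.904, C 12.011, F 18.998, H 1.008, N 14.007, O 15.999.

210.20 g/mol

First, the molecular formula is C11H11FO3 (counting implicit H from valence).
  C: 11 × 12.011 = 132.121
  F: 1 × 18.998 = 18.998
  H: 11 × 1.008 = 11.088
  O: 3 × 15.999 = 47.997
Sum: 11×12.011 + 1×18.998 + 11×1.008 + 3×15.999 = 210.204 → 210.20 g/mol.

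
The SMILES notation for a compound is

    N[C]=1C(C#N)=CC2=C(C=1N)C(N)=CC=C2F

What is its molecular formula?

Walk through each heavy atom and fill implicit hydrogens from standard valence (C 4, N 3, O 2, S 2, halogen 1):
  atom 1: N, bond orders sum to 1 (valence 3) → 2 H
  atom 2: C with explicit H count 0
  atom 3: C, bond orders sum to 4 (valence 4) → 0 H
  atom 4: C, bond orders sum to 4 (valence 4) → 0 H
  atom 5: N, bond orders sum to 3 (valence 3) → 0 H
  atom 6: C, bond orders sum to 3 (valence 4) → 1 H
  atom 7: C, bond orders sum to 4 (valence 4) → 0 H
  atom 8: C, bond orders sum to 4 (valence 4) → 0 H
  atom 9: C, bond orders sum to 4 (valence 4) → 0 H
  atom 10: N, bond orders sum to 1 (valence 3) → 2 H
  atom 11: C, bond orders sum to 4 (valence 4) → 0 H
  atom 12: N, bond orders sum to 1 (valence 3) → 2 H
  atom 13: C, bond orders sum to 3 (valence 4) → 1 H
  atom 14: C, bond orders sum to 3 (valence 4) → 1 H
  atom 15: C, bond orders sum to 4 (valence 4) → 0 H
  atom 16: F (halogen, monovalent) → 0 H
Totals → C:11, H:9, F:1, N:4.

C11H9FN4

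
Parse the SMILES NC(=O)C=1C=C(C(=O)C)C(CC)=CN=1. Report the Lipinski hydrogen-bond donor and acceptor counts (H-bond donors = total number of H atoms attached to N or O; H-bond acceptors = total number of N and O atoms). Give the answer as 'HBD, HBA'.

Donors: find every N or O and count the H atoms it carries.
  atom 1 (N): bond orders sum to 1 → 2 H
  atom 3 (O): bond orders sum to 2 → 0 H
  atom 8 (O): bond orders sum to 2 → 0 H
  atom 14 (N): bond orders sum to 3 → 0 H
Lipinski HBD = 2.
Acceptors: N atoms = 2, O atoms = 2 → HBA = 4.

2, 4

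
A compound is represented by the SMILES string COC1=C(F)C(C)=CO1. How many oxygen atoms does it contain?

2

Scan the SMILES for O atoms (remember two-letter symbols like Cl and Br are single atoms).
Oxygen count: 2.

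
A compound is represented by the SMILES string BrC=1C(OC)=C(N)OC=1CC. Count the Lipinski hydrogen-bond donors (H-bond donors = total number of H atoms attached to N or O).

2

Donors: find every N or O and count the H atoms it carries.
  atom 4 (O): bond orders sum to 2 → 0 H
  atom 7 (N): bond orders sum to 1 → 2 H
  atom 8 (O): bond orders sum to 2 → 0 H
Lipinski HBD = 2.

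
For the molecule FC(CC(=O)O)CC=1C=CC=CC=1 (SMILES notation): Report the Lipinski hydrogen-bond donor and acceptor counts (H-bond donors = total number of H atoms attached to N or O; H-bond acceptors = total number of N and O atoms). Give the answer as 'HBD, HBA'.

1, 2

Donors: find every N or O and count the H atoms it carries.
  atom 5 (O): bond orders sum to 2 → 0 H
  atom 6 (O): bond orders sum to 1 → 1 H
Lipinski HBD = 1.
Acceptors: N atoms = 0, O atoms = 2 → HBA = 2.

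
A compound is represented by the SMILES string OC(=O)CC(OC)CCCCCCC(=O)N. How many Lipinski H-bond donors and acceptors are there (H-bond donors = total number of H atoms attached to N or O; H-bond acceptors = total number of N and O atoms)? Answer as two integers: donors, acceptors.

Donors: find every N or O and count the H atoms it carries.
  atom 1 (O): bond orders sum to 1 → 1 H
  atom 3 (O): bond orders sum to 2 → 0 H
  atom 6 (O): bond orders sum to 2 → 0 H
  atom 15 (O): bond orders sum to 2 → 0 H
  atom 16 (N): bond orders sum to 1 → 2 H
Lipinski HBD = 3.
Acceptors: N atoms = 1, O atoms = 4 → HBA = 5.

3, 5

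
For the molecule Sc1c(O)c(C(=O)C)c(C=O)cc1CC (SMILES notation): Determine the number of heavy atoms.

15

Every atom symbol written in the SMILES (organic subset) is one heavy atom; implicit H are not written.
Heavy atoms by element → C:11, O:3, S:1.
Total: 15.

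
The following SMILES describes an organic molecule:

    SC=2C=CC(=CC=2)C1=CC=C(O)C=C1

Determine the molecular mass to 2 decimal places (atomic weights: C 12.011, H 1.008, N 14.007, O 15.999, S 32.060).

202.27 g/mol

First, the molecular formula is C12H10OS (counting implicit H from valence).
  C: 12 × 12.011 = 144.132
  H: 10 × 1.008 = 10.080
  O: 1 × 15.999 = 15.999
  S: 1 × 32.060 = 32.060
Sum: 12×12.011 + 10×1.008 + 1×15.999 + 1×32.060 = 202.271 → 202.27 g/mol.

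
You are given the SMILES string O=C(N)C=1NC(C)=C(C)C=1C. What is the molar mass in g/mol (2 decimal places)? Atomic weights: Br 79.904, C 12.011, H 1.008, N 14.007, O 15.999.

First, the molecular formula is C8H12N2O (counting implicit H from valence).
  C: 8 × 12.011 = 96.088
  H: 12 × 1.008 = 12.096
  N: 2 × 14.007 = 28.014
  O: 1 × 15.999 = 15.999
Sum: 8×12.011 + 12×1.008 + 2×14.007 + 1×15.999 = 152.197 → 152.20 g/mol.

152.20 g/mol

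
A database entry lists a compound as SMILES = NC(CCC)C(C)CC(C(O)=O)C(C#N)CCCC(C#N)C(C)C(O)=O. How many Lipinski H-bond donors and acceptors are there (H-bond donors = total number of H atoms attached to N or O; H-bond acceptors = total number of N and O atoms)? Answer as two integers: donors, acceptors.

4, 7

Donors: find every N or O and count the H atoms it carries.
  atom 1 (N): bond orders sum to 1 → 2 H
  atom 11 (O): bond orders sum to 1 → 1 H
  atom 12 (O): bond orders sum to 2 → 0 H
  atom 15 (N): bond orders sum to 3 → 0 H
  atom 21 (N): bond orders sum to 3 → 0 H
  atom 25 (O): bond orders sum to 1 → 1 H
  atom 26 (O): bond orders sum to 2 → 0 H
Lipinski HBD = 4.
Acceptors: N atoms = 3, O atoms = 4 → HBA = 7.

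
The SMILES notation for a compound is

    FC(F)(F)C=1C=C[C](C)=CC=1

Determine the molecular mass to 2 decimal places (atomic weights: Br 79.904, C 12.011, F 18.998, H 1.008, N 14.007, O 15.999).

First, the molecular formula is C8H7F3 (counting implicit H from valence).
  C: 8 × 12.011 = 96.088
  F: 3 × 18.998 = 56.994
  H: 7 × 1.008 = 7.056
Sum: 8×12.011 + 3×18.998 + 7×1.008 = 160.138 → 160.14 g/mol.

160.14 g/mol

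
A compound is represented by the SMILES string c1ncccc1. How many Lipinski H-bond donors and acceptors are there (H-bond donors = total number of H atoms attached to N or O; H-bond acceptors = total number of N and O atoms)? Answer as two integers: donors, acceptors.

0, 1

Donors: find every N or O and count the H atoms it carries.
  atom 2 (N): bond orders sum to 3 → 0 H
Lipinski HBD = 0.
Acceptors: N atoms = 1, O atoms = 0 → HBA = 1.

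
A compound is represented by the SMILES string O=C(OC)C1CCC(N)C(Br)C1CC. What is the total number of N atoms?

1

Scan the SMILES for N atoms (remember two-letter symbols like Cl and Br are single atoms).
Nitrogen count: 1.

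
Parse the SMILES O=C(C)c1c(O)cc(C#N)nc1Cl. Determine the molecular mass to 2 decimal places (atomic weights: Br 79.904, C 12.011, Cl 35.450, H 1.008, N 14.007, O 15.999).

First, the molecular formula is C8H5ClN2O2 (counting implicit H from valence).
  C: 8 × 12.011 = 96.088
  Cl: 1 × 35.450 = 35.450
  H: 5 × 1.008 = 5.040
  N: 2 × 14.007 = 28.014
  O: 2 × 15.999 = 31.998
Sum: 8×12.011 + 1×35.450 + 5×1.008 + 2×14.007 + 2×15.999 = 196.590 → 196.59 g/mol.

196.59 g/mol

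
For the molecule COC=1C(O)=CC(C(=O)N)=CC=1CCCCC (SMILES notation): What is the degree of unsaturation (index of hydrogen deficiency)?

5

Molecular formula: C13H19NO3.
DoU = (2C + 2 + N − H − X) / 2, where X is the halogen count and O/S are ignored.
    = (2·13 + 2 + 1 − 19 − 0) / 2 = 10 / 2 = 5.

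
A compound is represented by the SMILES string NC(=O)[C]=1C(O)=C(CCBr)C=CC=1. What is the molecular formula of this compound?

Walk through each heavy atom and fill implicit hydrogens from standard valence (C 4, N 3, O 2, S 2, halogen 1):
  atom 1: N, bond orders sum to 1 (valence 3) → 2 H
  atom 2: C, bond orders sum to 4 (valence 4) → 0 H
  atom 3: O, bond orders sum to 2 (valence 2) → 0 H
  atom 4: C with explicit H count 0
  atom 5: C, bond orders sum to 4 (valence 4) → 0 H
  atom 6: O, bond orders sum to 1 (valence 2) → 1 H
  atom 7: C, bond orders sum to 4 (valence 4) → 0 H
  atom 8: C, bond orders sum to 2 (valence 4) → 2 H
  atom 9: C, bond orders sum to 2 (valence 4) → 2 H
  atom 10: Br (halogen, monovalent) → 0 H
  atom 11: C, bond orders sum to 3 (valence 4) → 1 H
  atom 12: C, bond orders sum to 3 (valence 4) → 1 H
  atom 13: C, bond orders sum to 3 (valence 4) → 1 H
Totals → C:9, H:10, Br:1, N:1, O:2.

C9H10BrNO2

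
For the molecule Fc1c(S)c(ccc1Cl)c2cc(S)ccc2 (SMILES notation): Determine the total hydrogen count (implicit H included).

Walk through each heavy atom and fill implicit hydrogens from standard valence (C 4, N 3, O 2, S 2, halogen 1); for lowercase aromatic atoms, an aromatic c carries 1 H when it has two neighbours and 0 H with three, and aromatic n carries 0 H:
  atom 1: F (halogen, monovalent) → 0 H
  atom 2: aromatic c, 3 neighbours → 0 H
  atom 3: aromatic c, 3 neighbours → 0 H
  atom 4: S, bond orders sum to 1 (valence 2) → 1 H
  atom 5: aromatic c, 3 neighbours → 0 H
  atom 6: aromatic c, 2 neighbours → 1 H
  atom 7: aromatic c, 2 neighbours → 1 H
  atom 8: aromatic c, 3 neighbours → 0 H
  atom 9: Cl (halogen, monovalent) → 0 H
  atom 10: aromatic c, 3 neighbours → 0 H
  atom 11: aromatic c, 2 neighbours → 1 H
  atom 12: aromatic c, 3 neighbours → 0 H
  atom 13: S, bond orders sum to 1 (valence 2) → 1 H
  atom 14: aromatic c, 2 neighbours → 1 H
  atom 15: aromatic c, 2 neighbours → 1 H
  atom 16: aromatic c, 2 neighbours → 1 H
Total hydrogens: 8.

8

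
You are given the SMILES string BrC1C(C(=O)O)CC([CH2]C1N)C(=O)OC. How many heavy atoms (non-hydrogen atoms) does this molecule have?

15

Every atom symbol written in the SMILES (organic subset) is one heavy atom; implicit H are not written.
Heavy atoms by element → Br:1, C:9, N:1, O:4.
Total: 15.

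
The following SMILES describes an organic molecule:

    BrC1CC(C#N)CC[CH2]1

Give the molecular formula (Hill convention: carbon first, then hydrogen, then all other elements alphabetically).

C7H10BrN

Walk through each heavy atom and fill implicit hydrogens from standard valence (C 4, N 3, O 2, S 2, halogen 1):
  atom 1: Br (halogen, monovalent) → 0 H
  atom 2: C, bond orders sum to 3 (valence 4) → 1 H
  atom 3: C, bond orders sum to 2 (valence 4) → 2 H
  atom 4: C, bond orders sum to 3 (valence 4) → 1 H
  atom 5: C, bond orders sum to 4 (valence 4) → 0 H
  atom 6: N, bond orders sum to 3 (valence 3) → 0 H
  atom 7: C, bond orders sum to 2 (valence 4) → 2 H
  atom 8: C, bond orders sum to 2 (valence 4) → 2 H
  atom 9: C with explicit H count 2
Totals → C:7, H:10, Br:1, N:1.
In Hill order: C7H10BrN.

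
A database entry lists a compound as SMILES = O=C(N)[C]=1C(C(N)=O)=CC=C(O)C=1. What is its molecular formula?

Walk through each heavy atom and fill implicit hydrogens from standard valence (C 4, N 3, O 2, S 2, halogen 1):
  atom 1: O, bond orders sum to 2 (valence 2) → 0 H
  atom 2: C, bond orders sum to 4 (valence 4) → 0 H
  atom 3: N, bond orders sum to 1 (valence 3) → 2 H
  atom 4: C with explicit H count 0
  atom 5: C, bond orders sum to 4 (valence 4) → 0 H
  atom 6: C, bond orders sum to 4 (valence 4) → 0 H
  atom 7: N, bond orders sum to 1 (valence 3) → 2 H
  atom 8: O, bond orders sum to 2 (valence 2) → 0 H
  atom 9: C, bond orders sum to 3 (valence 4) → 1 H
  atom 10: C, bond orders sum to 3 (valence 4) → 1 H
  atom 11: C, bond orders sum to 4 (valence 4) → 0 H
  atom 12: O, bond orders sum to 1 (valence 2) → 1 H
  atom 13: C, bond orders sum to 3 (valence 4) → 1 H
Totals → C:8, H:8, N:2, O:3.

C8H8N2O3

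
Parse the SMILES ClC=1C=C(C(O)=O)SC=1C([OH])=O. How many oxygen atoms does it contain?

Scan the SMILES for O atoms (remember two-letter symbols like Cl and Br are single atoms).
Oxygen count: 4.

4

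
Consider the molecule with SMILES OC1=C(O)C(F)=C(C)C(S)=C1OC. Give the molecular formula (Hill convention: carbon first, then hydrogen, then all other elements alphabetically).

Walk through each heavy atom and fill implicit hydrogens from standard valence (C 4, N 3, O 2, S 2, halogen 1):
  atom 1: O, bond orders sum to 1 (valence 2) → 1 H
  atom 2: C, bond orders sum to 4 (valence 4) → 0 H
  atom 3: C, bond orders sum to 4 (valence 4) → 0 H
  atom 4: O, bond orders sum to 1 (valence 2) → 1 H
  atom 5: C, bond orders sum to 4 (valence 4) → 0 H
  atom 6: F (halogen, monovalent) → 0 H
  atom 7: C, bond orders sum to 4 (valence 4) → 0 H
  atom 8: C, bond orders sum to 1 (valence 4) → 3 H
  atom 9: C, bond orders sum to 4 (valence 4) → 0 H
  atom 10: S, bond orders sum to 1 (valence 2) → 1 H
  atom 11: C, bond orders sum to 4 (valence 4) → 0 H
  atom 12: O, bond orders sum to 2 (valence 2) → 0 H
  atom 13: C, bond orders sum to 1 (valence 4) → 3 H
Totals → C:8, H:9, F:1, O:3, S:1.
In Hill order: C8H9FO3S.

C8H9FO3S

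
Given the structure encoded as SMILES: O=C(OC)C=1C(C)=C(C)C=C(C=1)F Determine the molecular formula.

C10H11FO2

Walk through each heavy atom and fill implicit hydrogens from standard valence (C 4, N 3, O 2, S 2, halogen 1):
  atom 1: O, bond orders sum to 2 (valence 2) → 0 H
  atom 2: C, bond orders sum to 4 (valence 4) → 0 H
  atom 3: O, bond orders sum to 2 (valence 2) → 0 H
  atom 4: C, bond orders sum to 1 (valence 4) → 3 H
  atom 5: C, bond orders sum to 4 (valence 4) → 0 H
  atom 6: C, bond orders sum to 4 (valence 4) → 0 H
  atom 7: C, bond orders sum to 1 (valence 4) → 3 H
  atom 8: C, bond orders sum to 4 (valence 4) → 0 H
  atom 9: C, bond orders sum to 1 (valence 4) → 3 H
  atom 10: C, bond orders sum to 3 (valence 4) → 1 H
  atom 11: C, bond orders sum to 4 (valence 4) → 0 H
  atom 12: C, bond orders sum to 3 (valence 4) → 1 H
  atom 13: F (halogen, monovalent) → 0 H
Totals → C:10, H:11, F:1, O:2.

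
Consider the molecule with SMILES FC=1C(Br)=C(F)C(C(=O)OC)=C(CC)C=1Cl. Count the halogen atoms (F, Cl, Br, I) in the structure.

4

Halogen atoms appear at heavy-atom positions 1, 4, 6, 16 (1×Br, 1×Cl, 2×F).
Other groups present: 1 ester.
Halogen count: 4.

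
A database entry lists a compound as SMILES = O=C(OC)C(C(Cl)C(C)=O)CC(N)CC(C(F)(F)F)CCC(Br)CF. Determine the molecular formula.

Walk through each heavy atom and fill implicit hydrogens from standard valence (C 4, N 3, O 2, S 2, halogen 1):
  atom 1: O, bond orders sum to 2 (valence 2) → 0 H
  atom 2: C, bond orders sum to 4 (valence 4) → 0 H
  atom 3: O, bond orders sum to 2 (valence 2) → 0 H
  atom 4: C, bond orders sum to 1 (valence 4) → 3 H
  atom 5: C, bond orders sum to 3 (valence 4) → 1 H
  atom 6: C, bond orders sum to 3 (valence 4) → 1 H
  atom 7: Cl (halogen, monovalent) → 0 H
  atom 8: C, bond orders sum to 4 (valence 4) → 0 H
  atom 9: C, bond orders sum to 1 (valence 4) → 3 H
  atom 10: O, bond orders sum to 2 (valence 2) → 0 H
  atom 11: C, bond orders sum to 2 (valence 4) → 2 H
  atom 12: C, bond orders sum to 3 (valence 4) → 1 H
  atom 13: N, bond orders sum to 1 (valence 3) → 2 H
  atom 14: C, bond orders sum to 2 (valence 4) → 2 H
  atom 15: C, bond orders sum to 3 (valence 4) → 1 H
  atom 16: C, bond orders sum to 4 (valence 4) → 0 H
  atom 17: F (halogen, monovalent) → 0 H
  atom 18: F (halogen, monovalent) → 0 H
  atom 19: F (halogen, monovalent) → 0 H
  atom 20: C, bond orders sum to 2 (valence 4) → 2 H
  atom 21: C, bond orders sum to 2 (valence 4) → 2 H
  atom 22: C, bond orders sum to 3 (valence 4) → 1 H
  atom 23: Br (halogen, monovalent) → 0 H
  atom 24: C, bond orders sum to 2 (valence 4) → 2 H
  atom 25: F (halogen, monovalent) → 0 H
Totals → C:15, H:23, Br:1, Cl:1, F:4, N:1, O:3.
In Hill order: C15H23BrClF4NO3.

C15H23BrClF4NO3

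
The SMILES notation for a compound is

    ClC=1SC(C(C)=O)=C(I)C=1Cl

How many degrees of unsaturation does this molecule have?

4

Degree of unsaturation = (number of rings) + (number of π bonds).
Ring closures in the SMILES: 1.
π bonds: 3 double bonds (each 1 DoU) → 3 DoU from unsaturation.
Total DoU = 1 + 3 = 4.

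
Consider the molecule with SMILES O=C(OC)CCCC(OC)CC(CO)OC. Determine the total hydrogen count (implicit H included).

22

Walk through each heavy atom and fill implicit hydrogens from standard valence (C 4, N 3, O 2, S 2, halogen 1):
  atom 1: O, bond orders sum to 2 (valence 2) → 0 H
  atom 2: C, bond orders sum to 4 (valence 4) → 0 H
  atom 3: O, bond orders sum to 2 (valence 2) → 0 H
  atom 4: C, bond orders sum to 1 (valence 4) → 3 H
  atom 5: C, bond orders sum to 2 (valence 4) → 2 H
  atom 6: C, bond orders sum to 2 (valence 4) → 2 H
  atom 7: C, bond orders sum to 2 (valence 4) → 2 H
  atom 8: C, bond orders sum to 3 (valence 4) → 1 H
  atom 9: O, bond orders sum to 2 (valence 2) → 0 H
  atom 10: C, bond orders sum to 1 (valence 4) → 3 H
  atom 11: C, bond orders sum to 2 (valence 4) → 2 H
  atom 12: C, bond orders sum to 3 (valence 4) → 1 H
  atom 13: C, bond orders sum to 2 (valence 4) → 2 H
  atom 14: O, bond orders sum to 1 (valence 2) → 1 H
  atom 15: O, bond orders sum to 2 (valence 2) → 0 H
  atom 16: C, bond orders sum to 1 (valence 4) → 3 H
Total hydrogens: 22.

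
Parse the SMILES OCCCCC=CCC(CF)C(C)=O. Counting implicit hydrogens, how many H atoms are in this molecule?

19

Walk through each heavy atom and fill implicit hydrogens from standard valence (C 4, N 3, O 2, S 2, halogen 1):
  atom 1: O, bond orders sum to 1 (valence 2) → 1 H
  atom 2: C, bond orders sum to 2 (valence 4) → 2 H
  atom 3: C, bond orders sum to 2 (valence 4) → 2 H
  atom 4: C, bond orders sum to 2 (valence 4) → 2 H
  atom 5: C, bond orders sum to 2 (valence 4) → 2 H
  atom 6: C, bond orders sum to 3 (valence 4) → 1 H
  atom 7: C, bond orders sum to 3 (valence 4) → 1 H
  atom 8: C, bond orders sum to 2 (valence 4) → 2 H
  atom 9: C, bond orders sum to 3 (valence 4) → 1 H
  atom 10: C, bond orders sum to 2 (valence 4) → 2 H
  atom 11: F (halogen, monovalent) → 0 H
  atom 12: C, bond orders sum to 4 (valence 4) → 0 H
  atom 13: C, bond orders sum to 1 (valence 4) → 3 H
  atom 14: O, bond orders sum to 2 (valence 2) → 0 H
Total hydrogens: 19.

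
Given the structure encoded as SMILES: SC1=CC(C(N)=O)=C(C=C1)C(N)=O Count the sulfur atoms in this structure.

Scan the SMILES for S atoms (remember two-letter symbols like Cl and Br are single atoms).
Sulfur count: 1.

1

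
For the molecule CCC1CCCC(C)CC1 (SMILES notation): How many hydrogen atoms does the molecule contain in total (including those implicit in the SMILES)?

20

Walk through each heavy atom and fill implicit hydrogens from standard valence (C 4, N 3, O 2, S 2, halogen 1):
  atom 1: C, bond orders sum to 1 (valence 4) → 3 H
  atom 2: C, bond orders sum to 2 (valence 4) → 2 H
  atom 3: C, bond orders sum to 3 (valence 4) → 1 H
  atom 4: C, bond orders sum to 2 (valence 4) → 2 H
  atom 5: C, bond orders sum to 2 (valence 4) → 2 H
  atom 6: C, bond orders sum to 2 (valence 4) → 2 H
  atom 7: C, bond orders sum to 3 (valence 4) → 1 H
  atom 8: C, bond orders sum to 1 (valence 4) → 3 H
  atom 9: C, bond orders sum to 2 (valence 4) → 2 H
  atom 10: C, bond orders sum to 2 (valence 4) → 2 H
Total hydrogens: 20.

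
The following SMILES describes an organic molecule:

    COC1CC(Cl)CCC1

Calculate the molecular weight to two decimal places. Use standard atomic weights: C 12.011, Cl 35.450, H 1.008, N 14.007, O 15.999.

First, the molecular formula is C7H13ClO (counting implicit H from valence).
  C: 7 × 12.011 = 84.077
  Cl: 1 × 35.450 = 35.450
  H: 13 × 1.008 = 13.104
  O: 1 × 15.999 = 15.999
Sum: 7×12.011 + 1×35.450 + 13×1.008 + 1×15.999 = 148.630 → 148.63 g/mol.

148.63 g/mol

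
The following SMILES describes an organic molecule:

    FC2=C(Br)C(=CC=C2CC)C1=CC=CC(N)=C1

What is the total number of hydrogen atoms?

Walk through each heavy atom and fill implicit hydrogens from standard valence (C 4, N 3, O 2, S 2, halogen 1):
  atom 1: F (halogen, monovalent) → 0 H
  atom 2: C, bond orders sum to 4 (valence 4) → 0 H
  atom 3: C, bond orders sum to 4 (valence 4) → 0 H
  atom 4: Br (halogen, monovalent) → 0 H
  atom 5: C, bond orders sum to 4 (valence 4) → 0 H
  atom 6: C, bond orders sum to 3 (valence 4) → 1 H
  atom 7: C, bond orders sum to 3 (valence 4) → 1 H
  atom 8: C, bond orders sum to 4 (valence 4) → 0 H
  atom 9: C, bond orders sum to 2 (valence 4) → 2 H
  atom 10: C, bond orders sum to 1 (valence 4) → 3 H
  atom 11: C, bond orders sum to 4 (valence 4) → 0 H
  atom 12: C, bond orders sum to 3 (valence 4) → 1 H
  atom 13: C, bond orders sum to 3 (valence 4) → 1 H
  atom 14: C, bond orders sum to 3 (valence 4) → 1 H
  atom 15: C, bond orders sum to 4 (valence 4) → 0 H
  atom 16: N, bond orders sum to 1 (valence 3) → 2 H
  atom 17: C, bond orders sum to 3 (valence 4) → 1 H
Total hydrogens: 13.

13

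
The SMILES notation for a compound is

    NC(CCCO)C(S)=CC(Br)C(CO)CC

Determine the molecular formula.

Walk through each heavy atom and fill implicit hydrogens from standard valence (C 4, N 3, O 2, S 2, halogen 1):
  atom 1: N, bond orders sum to 1 (valence 3) → 2 H
  atom 2: C, bond orders sum to 3 (valence 4) → 1 H
  atom 3: C, bond orders sum to 2 (valence 4) → 2 H
  atom 4: C, bond orders sum to 2 (valence 4) → 2 H
  atom 5: C, bond orders sum to 2 (valence 4) → 2 H
  atom 6: O, bond orders sum to 1 (valence 2) → 1 H
  atom 7: C, bond orders sum to 4 (valence 4) → 0 H
  atom 8: S, bond orders sum to 1 (valence 2) → 1 H
  atom 9: C, bond orders sum to 3 (valence 4) → 1 H
  atom 10: C, bond orders sum to 3 (valence 4) → 1 H
  atom 11: Br (halogen, monovalent) → 0 H
  atom 12: C, bond orders sum to 3 (valence 4) → 1 H
  atom 13: C, bond orders sum to 2 (valence 4) → 2 H
  atom 14: O, bond orders sum to 1 (valence 2) → 1 H
  atom 15: C, bond orders sum to 2 (valence 4) → 2 H
  atom 16: C, bond orders sum to 1 (valence 4) → 3 H
Totals → C:11, H:22, Br:1, N:1, O:2, S:1.
In Hill order: C11H22BrNO2S.

C11H22BrNO2S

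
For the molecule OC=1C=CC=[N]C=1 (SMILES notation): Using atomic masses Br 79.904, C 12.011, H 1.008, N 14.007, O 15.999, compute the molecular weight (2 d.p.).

First, the molecular formula is C5H5NO (counting implicit H from valence).
  C: 5 × 12.011 = 60.055
  H: 5 × 1.008 = 5.040
  N: 1 × 14.007 = 14.007
  O: 1 × 15.999 = 15.999
Sum: 5×12.011 + 5×1.008 + 1×14.007 + 1×15.999 = 95.101 → 95.10 g/mol.

95.10 g/mol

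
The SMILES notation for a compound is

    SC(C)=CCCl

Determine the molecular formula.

Walk through each heavy atom and fill implicit hydrogens from standard valence (C 4, N 3, O 2, S 2, halogen 1):
  atom 1: S, bond orders sum to 1 (valence 2) → 1 H
  atom 2: C, bond orders sum to 4 (valence 4) → 0 H
  atom 3: C, bond orders sum to 1 (valence 4) → 3 H
  atom 4: C, bond orders sum to 3 (valence 4) → 1 H
  atom 5: C, bond orders sum to 2 (valence 4) → 2 H
  atom 6: Cl (halogen, monovalent) → 0 H
Totals → C:4, H:7, Cl:1, S:1.
In Hill order: C4H7ClS.

C4H7ClS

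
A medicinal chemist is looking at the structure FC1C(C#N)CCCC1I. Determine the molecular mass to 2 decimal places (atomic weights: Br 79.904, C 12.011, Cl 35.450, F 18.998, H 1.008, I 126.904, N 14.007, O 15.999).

First, the molecular formula is C7H9FIN (counting implicit H from valence).
  C: 7 × 12.011 = 84.077
  F: 1 × 18.998 = 18.998
  H: 9 × 1.008 = 9.072
  I: 1 × 126.904 = 126.904
  N: 1 × 14.007 = 14.007
Sum: 7×12.011 + 1×18.998 + 9×1.008 + 1×126.904 + 1×14.007 = 253.058 → 253.06 g/mol.

253.06 g/mol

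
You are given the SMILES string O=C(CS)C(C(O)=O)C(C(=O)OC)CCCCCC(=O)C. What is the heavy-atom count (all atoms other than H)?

Every atom symbol written in the SMILES (organic subset) is one heavy atom; implicit H are not written.
Heavy atoms by element → C:14, O:6, S:1.
Total: 21.

21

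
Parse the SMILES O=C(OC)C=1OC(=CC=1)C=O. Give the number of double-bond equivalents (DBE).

5

Degree of unsaturation = (number of rings) + (number of π bonds).
Ring closures in the SMILES: 1.
π bonds: 4 double bonds (each 1 DoU) → 4 DoU from unsaturation.
Total DoU = 1 + 4 = 5.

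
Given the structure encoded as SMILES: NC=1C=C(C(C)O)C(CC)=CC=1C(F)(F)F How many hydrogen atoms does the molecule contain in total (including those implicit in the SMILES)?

Walk through each heavy atom and fill implicit hydrogens from standard valence (C 4, N 3, O 2, S 2, halogen 1):
  atom 1: N, bond orders sum to 1 (valence 3) → 2 H
  atom 2: C, bond orders sum to 4 (valence 4) → 0 H
  atom 3: C, bond orders sum to 3 (valence 4) → 1 H
  atom 4: C, bond orders sum to 4 (valence 4) → 0 H
  atom 5: C, bond orders sum to 3 (valence 4) → 1 H
  atom 6: C, bond orders sum to 1 (valence 4) → 3 H
  atom 7: O, bond orders sum to 1 (valence 2) → 1 H
  atom 8: C, bond orders sum to 4 (valence 4) → 0 H
  atom 9: C, bond orders sum to 2 (valence 4) → 2 H
  atom 10: C, bond orders sum to 1 (valence 4) → 3 H
  atom 11: C, bond orders sum to 3 (valence 4) → 1 H
  atom 12: C, bond orders sum to 4 (valence 4) → 0 H
  atom 13: C, bond orders sum to 4 (valence 4) → 0 H
  atom 14: F (halogen, monovalent) → 0 H
  atom 15: F (halogen, monovalent) → 0 H
  atom 16: F (halogen, monovalent) → 0 H
Total hydrogens: 14.

14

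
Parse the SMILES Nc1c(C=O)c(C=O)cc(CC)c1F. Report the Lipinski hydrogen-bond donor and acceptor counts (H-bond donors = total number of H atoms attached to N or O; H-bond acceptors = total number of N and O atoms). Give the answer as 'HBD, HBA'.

Donors: find every N or O and count the H atoms it carries.
  atom 1 (N): bond orders sum to 1 → 2 H
  atom 5 (O): bond orders sum to 2 → 0 H
  atom 8 (O): bond orders sum to 2 → 0 H
Lipinski HBD = 2.
Acceptors: N atoms = 1, O atoms = 2 → HBA = 3.

2, 3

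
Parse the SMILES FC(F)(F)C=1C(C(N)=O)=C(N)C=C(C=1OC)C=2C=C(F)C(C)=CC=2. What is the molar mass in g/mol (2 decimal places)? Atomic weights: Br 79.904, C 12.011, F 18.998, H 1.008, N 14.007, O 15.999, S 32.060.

First, the molecular formula is C16H14F4N2O2 (counting implicit H from valence).
  C: 16 × 12.011 = 192.176
  F: 4 × 18.998 = 75.992
  H: 14 × 1.008 = 14.112
  N: 2 × 14.007 = 28.014
  O: 2 × 15.999 = 31.998
Sum: 16×12.011 + 4×18.998 + 14×1.008 + 2×14.007 + 2×15.999 = 342.292 → 342.29 g/mol.

342.29 g/mol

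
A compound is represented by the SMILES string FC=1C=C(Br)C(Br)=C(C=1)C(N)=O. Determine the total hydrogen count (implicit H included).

Walk through each heavy atom and fill implicit hydrogens from standard valence (C 4, N 3, O 2, S 2, halogen 1):
  atom 1: F (halogen, monovalent) → 0 H
  atom 2: C, bond orders sum to 4 (valence 4) → 0 H
  atom 3: C, bond orders sum to 3 (valence 4) → 1 H
  atom 4: C, bond orders sum to 4 (valence 4) → 0 H
  atom 5: Br (halogen, monovalent) → 0 H
  atom 6: C, bond orders sum to 4 (valence 4) → 0 H
  atom 7: Br (halogen, monovalent) → 0 H
  atom 8: C, bond orders sum to 4 (valence 4) → 0 H
  atom 9: C, bond orders sum to 3 (valence 4) → 1 H
  atom 10: C, bond orders sum to 4 (valence 4) → 0 H
  atom 11: N, bond orders sum to 1 (valence 3) → 2 H
  atom 12: O, bond orders sum to 2 (valence 2) → 0 H
Total hydrogens: 4.

4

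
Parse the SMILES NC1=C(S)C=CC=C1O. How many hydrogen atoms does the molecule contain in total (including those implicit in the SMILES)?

Walk through each heavy atom and fill implicit hydrogens from standard valence (C 4, N 3, O 2, S 2, halogen 1):
  atom 1: N, bond orders sum to 1 (valence 3) → 2 H
  atom 2: C, bond orders sum to 4 (valence 4) → 0 H
  atom 3: C, bond orders sum to 4 (valence 4) → 0 H
  atom 4: S, bond orders sum to 1 (valence 2) → 1 H
  atom 5: C, bond orders sum to 3 (valence 4) → 1 H
  atom 6: C, bond orders sum to 3 (valence 4) → 1 H
  atom 7: C, bond orders sum to 3 (valence 4) → 1 H
  atom 8: C, bond orders sum to 4 (valence 4) → 0 H
  atom 9: O, bond orders sum to 1 (valence 2) → 1 H
Total hydrogens: 7.

7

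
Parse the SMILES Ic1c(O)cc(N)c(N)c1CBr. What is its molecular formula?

C7H8BrIN2O

Walk through each heavy atom and fill implicit hydrogens from standard valence (C 4, N 3, O 2, S 2, halogen 1); for lowercase aromatic atoms, an aromatic c carries 1 H when it has two neighbours and 0 H with three, and aromatic n carries 0 H:
  atom 1: I (halogen, monovalent) → 0 H
  atom 2: aromatic c, 3 neighbours → 0 H
  atom 3: aromatic c, 3 neighbours → 0 H
  atom 4: O, bond orders sum to 1 (valence 2) → 1 H
  atom 5: aromatic c, 2 neighbours → 1 H
  atom 6: aromatic c, 3 neighbours → 0 H
  atom 7: N, bond orders sum to 1 (valence 3) → 2 H
  atom 8: aromatic c, 3 neighbours → 0 H
  atom 9: N, bond orders sum to 1 (valence 3) → 2 H
  atom 10: aromatic c, 3 neighbours → 0 H
  atom 11: C, bond orders sum to 2 (valence 4) → 2 H
  atom 12: Br (halogen, monovalent) → 0 H
Totals → C:7, H:8, Br:1, I:1, N:2, O:1.
In Hill order: C7H8BrIN2O.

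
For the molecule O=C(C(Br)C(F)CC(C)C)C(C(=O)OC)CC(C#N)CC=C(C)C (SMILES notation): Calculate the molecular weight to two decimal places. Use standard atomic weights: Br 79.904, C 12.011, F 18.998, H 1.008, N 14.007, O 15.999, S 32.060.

404.32 g/mol

First, the molecular formula is C18H27BrFNO3 (counting implicit H from valence).
  Br: 1 × 79.904 = 79.904
  C: 18 × 12.011 = 216.198
  F: 1 × 18.998 = 18.998
  H: 27 × 1.008 = 27.216
  N: 1 × 14.007 = 14.007
  O: 3 × 15.999 = 47.997
Sum: 1×79.904 + 18×12.011 + 1×18.998 + 27×1.008 + 1×14.007 + 3×15.999 = 404.320 → 404.32 g/mol.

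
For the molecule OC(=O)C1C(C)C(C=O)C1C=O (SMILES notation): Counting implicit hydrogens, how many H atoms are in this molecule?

Walk through each heavy atom and fill implicit hydrogens from standard valence (C 4, N 3, O 2, S 2, halogen 1):
  atom 1: O, bond orders sum to 1 (valence 2) → 1 H
  atom 2: C, bond orders sum to 4 (valence 4) → 0 H
  atom 3: O, bond orders sum to 2 (valence 2) → 0 H
  atom 4: C, bond orders sum to 3 (valence 4) → 1 H
  atom 5: C, bond orders sum to 3 (valence 4) → 1 H
  atom 6: C, bond orders sum to 1 (valence 4) → 3 H
  atom 7: C, bond orders sum to 3 (valence 4) → 1 H
  atom 8: C, bond orders sum to 3 (valence 4) → 1 H
  atom 9: O, bond orders sum to 2 (valence 2) → 0 H
  atom 10: C, bond orders sum to 3 (valence 4) → 1 H
  atom 11: C, bond orders sum to 3 (valence 4) → 1 H
  atom 12: O, bond orders sum to 2 (valence 2) → 0 H
Total hydrogens: 10.

10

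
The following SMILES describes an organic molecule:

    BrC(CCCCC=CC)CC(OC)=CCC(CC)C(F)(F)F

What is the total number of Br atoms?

Scan the SMILES for Br atoms (remember two-letter symbols like Cl and Br are single atoms).
Bromine count: 1.

1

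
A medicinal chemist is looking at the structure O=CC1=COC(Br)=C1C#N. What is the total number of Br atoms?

Scan the SMILES for Br atoms (remember two-letter symbols like Cl and Br are single atoms).
Bromine count: 1.

1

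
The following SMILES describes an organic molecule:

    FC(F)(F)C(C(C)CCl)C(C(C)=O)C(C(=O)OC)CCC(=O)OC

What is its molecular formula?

C15H22ClF3O5

Walk through each heavy atom and fill implicit hydrogens from standard valence (C 4, N 3, O 2, S 2, halogen 1):
  atom 1: F (halogen, monovalent) → 0 H
  atom 2: C, bond orders sum to 4 (valence 4) → 0 H
  atom 3: F (halogen, monovalent) → 0 H
  atom 4: F (halogen, monovalent) → 0 H
  atom 5: C, bond orders sum to 3 (valence 4) → 1 H
  atom 6: C, bond orders sum to 3 (valence 4) → 1 H
  atom 7: C, bond orders sum to 1 (valence 4) → 3 H
  atom 8: C, bond orders sum to 2 (valence 4) → 2 H
  atom 9: Cl (halogen, monovalent) → 0 H
  atom 10: C, bond orders sum to 3 (valence 4) → 1 H
  atom 11: C, bond orders sum to 4 (valence 4) → 0 H
  atom 12: C, bond orders sum to 1 (valence 4) → 3 H
  atom 13: O, bond orders sum to 2 (valence 2) → 0 H
  atom 14: C, bond orders sum to 3 (valence 4) → 1 H
  atom 15: C, bond orders sum to 4 (valence 4) → 0 H
  atom 16: O, bond orders sum to 2 (valence 2) → 0 H
  atom 17: O, bond orders sum to 2 (valence 2) → 0 H
  atom 18: C, bond orders sum to 1 (valence 4) → 3 H
  atom 19: C, bond orders sum to 2 (valence 4) → 2 H
  atom 20: C, bond orders sum to 2 (valence 4) → 2 H
  atom 21: C, bond orders sum to 4 (valence 4) → 0 H
  atom 22: O, bond orders sum to 2 (valence 2) → 0 H
  atom 23: O, bond orders sum to 2 (valence 2) → 0 H
  atom 24: C, bond orders sum to 1 (valence 4) → 3 H
Totals → C:15, H:22, Cl:1, F:3, O:5.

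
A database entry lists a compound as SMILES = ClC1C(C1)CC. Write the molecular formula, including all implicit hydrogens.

Walk through each heavy atom and fill implicit hydrogens from standard valence (C 4, N 3, O 2, S 2, halogen 1):
  atom 1: Cl (halogen, monovalent) → 0 H
  atom 2: C, bond orders sum to 3 (valence 4) → 1 H
  atom 3: C, bond orders sum to 3 (valence 4) → 1 H
  atom 4: C, bond orders sum to 2 (valence 4) → 2 H
  atom 5: C, bond orders sum to 2 (valence 4) → 2 H
  atom 6: C, bond orders sum to 1 (valence 4) → 3 H
Totals → C:5, H:9, Cl:1.

C5H9Cl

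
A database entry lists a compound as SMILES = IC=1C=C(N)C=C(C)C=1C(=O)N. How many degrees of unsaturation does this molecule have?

5

Degree of unsaturation = (number of rings) + (number of π bonds).
Ring closures in the SMILES: 1.
π bonds: 4 double bonds (each 1 DoU) → 4 DoU from unsaturation.
Total DoU = 1 + 4 = 5.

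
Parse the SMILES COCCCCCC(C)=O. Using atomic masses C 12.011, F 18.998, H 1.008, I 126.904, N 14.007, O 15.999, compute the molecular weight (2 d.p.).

First, the molecular formula is C8H16O2 (counting implicit H from valence).
  C: 8 × 12.011 = 96.088
  H: 16 × 1.008 = 16.128
  O: 2 × 15.999 = 31.998
Sum: 8×12.011 + 16×1.008 + 2×15.999 = 144.214 → 144.21 g/mol.

144.21 g/mol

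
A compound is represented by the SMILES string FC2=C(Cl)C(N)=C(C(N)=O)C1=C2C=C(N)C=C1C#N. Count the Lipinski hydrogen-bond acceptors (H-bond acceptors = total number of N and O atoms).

5

N atoms: 4; O atoms: 1.
Lipinski HBA = 4 + 1 = 5.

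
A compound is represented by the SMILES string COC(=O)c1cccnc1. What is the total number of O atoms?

2

Scan the SMILES for O atoms (remember two-letter symbols like Cl and Br are single atoms).
Oxygen count: 2.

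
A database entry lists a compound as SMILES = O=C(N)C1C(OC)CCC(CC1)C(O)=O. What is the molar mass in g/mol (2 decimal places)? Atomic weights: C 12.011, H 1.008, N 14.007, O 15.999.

First, the molecular formula is C10H17NO4 (counting implicit H from valence).
  C: 10 × 12.011 = 120.110
  H: 17 × 1.008 = 17.136
  N: 1 × 14.007 = 14.007
  O: 4 × 15.999 = 63.996
Sum: 10×12.011 + 17×1.008 + 1×14.007 + 4×15.999 = 215.249 → 215.25 g/mol.

215.25 g/mol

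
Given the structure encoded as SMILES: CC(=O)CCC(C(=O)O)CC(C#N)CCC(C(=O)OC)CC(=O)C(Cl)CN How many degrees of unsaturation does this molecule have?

6

Degree of unsaturation = (number of rings) + (number of π bonds).
Ring closures in the SMILES: 0.
π bonds: 4 double bonds (each 1 DoU), 1 triple bond (each 2 DoU) → 6 DoU from unsaturation.
Total DoU = 0 + 6 = 6.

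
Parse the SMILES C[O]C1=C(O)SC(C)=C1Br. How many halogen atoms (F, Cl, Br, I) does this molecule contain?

Halogen atoms appear at heavy-atom position 10 (1×Br).
Other groups present: 1 ether, 1 hydroxyl.
Halogen count: 1.

1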